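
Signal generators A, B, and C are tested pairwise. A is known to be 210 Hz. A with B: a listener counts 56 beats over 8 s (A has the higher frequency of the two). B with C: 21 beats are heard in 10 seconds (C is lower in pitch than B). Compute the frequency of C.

200.9 Hz

A–B: Beat frequency = 56/8 = 7 Hz.
B is below A, so f_B = 210 − 7 = 203 Hz.
B–C: Beat frequency = 21/10 = 2.1 Hz.
C is below B, so f_C = 203 − 2.1 = 200.9 Hz.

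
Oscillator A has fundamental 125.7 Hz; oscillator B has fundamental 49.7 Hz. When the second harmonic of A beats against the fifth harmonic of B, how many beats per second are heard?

Second harmonic of the first: 2·125.7 = 251.4 Hz.
Fifth harmonic of the second: 5·49.7 = 248.5 Hz.
f_beat = |251.4 − 248.5| = 2.9 Hz.

2.9 Hz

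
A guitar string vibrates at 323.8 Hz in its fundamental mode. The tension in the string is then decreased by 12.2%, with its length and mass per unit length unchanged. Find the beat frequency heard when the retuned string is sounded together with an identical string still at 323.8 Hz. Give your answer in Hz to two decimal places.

20.39 Hz

For a string, f ∝ √T, so the new frequency is 323.8·√0.878 = 303.4060 Hz.
f_beat = |303.4060 − 323.8| = 20.39 Hz.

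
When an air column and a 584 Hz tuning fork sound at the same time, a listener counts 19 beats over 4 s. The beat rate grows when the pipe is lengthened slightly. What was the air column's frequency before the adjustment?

579.25 Hz

Beat frequency = 19/4 = 4.75 Hz.
|f − 584| = 4.75, so the air column was at either 579.25 Hz or 588.75 Hz.
A longer pipe has a lower fundamental; the adjustment lowers the air column's frequency.
The beat rate rose, so the adjustment moved the air column further from 584 Hz — it was already below the reference.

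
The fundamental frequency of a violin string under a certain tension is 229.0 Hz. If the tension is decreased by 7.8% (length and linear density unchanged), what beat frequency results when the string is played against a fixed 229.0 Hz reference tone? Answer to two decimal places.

9.11 Hz

For a string, f ∝ √T, so the new frequency is 229.0·√0.922 = 219.8877 Hz.
f_beat = |219.8877 − 229.0| = 9.11 Hz.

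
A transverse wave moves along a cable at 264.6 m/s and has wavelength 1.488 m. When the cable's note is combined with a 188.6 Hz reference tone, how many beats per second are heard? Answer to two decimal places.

Source frequency f = v/λ = 264.6/1.488 = 177.8226 Hz.
f_beat = |177.8226 − 188.6| = 10.78 Hz.

10.78 Hz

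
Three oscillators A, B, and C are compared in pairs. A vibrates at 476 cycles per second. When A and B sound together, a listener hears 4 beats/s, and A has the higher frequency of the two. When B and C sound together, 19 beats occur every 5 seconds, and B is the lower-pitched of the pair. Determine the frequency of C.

475.8 Hz

B is below A, so f_B = 476 − 4 = 472 Hz.
B–C: Beat frequency = 19/5 = 3.8 Hz.
C is above B, so f_C = 472 + 3.8 = 475.8 Hz.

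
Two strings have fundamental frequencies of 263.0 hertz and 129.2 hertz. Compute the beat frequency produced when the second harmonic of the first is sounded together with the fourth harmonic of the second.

9.2 Hz

Second harmonic of the first: 2·263.0 = 526.0 Hz.
Fourth harmonic of the second: 4·129.2 = 516.8 Hz.
f_beat = |526.0 − 516.8| = 9.2 Hz.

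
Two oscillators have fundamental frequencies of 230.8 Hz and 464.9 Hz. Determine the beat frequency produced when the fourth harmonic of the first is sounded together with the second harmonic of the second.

6.6 Hz

Fourth harmonic of the first: 4·230.8 = 923.2 Hz.
Second harmonic of the second: 2·464.9 = 929.8 Hz.
f_beat = |923.2 − 929.8| = 6.6 Hz.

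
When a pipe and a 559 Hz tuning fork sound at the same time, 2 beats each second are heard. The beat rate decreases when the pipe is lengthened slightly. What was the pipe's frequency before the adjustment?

561 Hz

|f − 559| = 2, so the pipe was at either 557 Hz or 561 Hz.
A longer pipe has a lower fundamental; the adjustment lowers the pipe's frequency.
The beat rate fell, so the adjustment moved the pipe toward 559 Hz — it must have started above the reference.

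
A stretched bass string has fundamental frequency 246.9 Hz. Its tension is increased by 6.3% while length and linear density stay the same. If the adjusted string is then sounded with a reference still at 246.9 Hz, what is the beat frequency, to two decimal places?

For a string, f ∝ √T, so the new frequency is 246.9·√1.063 = 254.5586 Hz.
f_beat = |254.5586 − 246.9| = 7.66 Hz.

7.66 Hz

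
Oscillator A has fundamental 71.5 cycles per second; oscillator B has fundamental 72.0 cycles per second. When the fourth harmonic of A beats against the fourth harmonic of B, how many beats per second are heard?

Fourth harmonic of the first: 4·71.5 = 286.0 Hz.
Fourth harmonic of the second: 4·72.0 = 288.0 Hz.
f_beat = |286.0 − 288.0| = 2.0 Hz.

2.0 Hz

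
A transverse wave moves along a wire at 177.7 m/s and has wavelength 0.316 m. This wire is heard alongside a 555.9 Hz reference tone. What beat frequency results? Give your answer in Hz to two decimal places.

6.44 Hz

Source frequency f = v/λ = 177.7/0.316 = 562.3418 Hz.
f_beat = |562.3418 − 555.9| = 6.44 Hz.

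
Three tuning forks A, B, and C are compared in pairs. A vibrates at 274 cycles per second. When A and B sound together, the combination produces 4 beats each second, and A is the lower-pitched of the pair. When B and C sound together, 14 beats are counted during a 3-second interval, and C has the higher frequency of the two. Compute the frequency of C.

282.6667 Hz

B is above A, so f_B = 274 + 4 = 278 Hz.
B–C: Beat frequency = 14/3 = 4.6667 Hz.
C is above B, so f_C = 278 + 4.6667 = 282.6667 Hz.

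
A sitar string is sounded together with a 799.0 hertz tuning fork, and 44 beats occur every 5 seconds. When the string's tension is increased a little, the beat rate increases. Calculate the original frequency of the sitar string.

807.8 Hz

Beat frequency = 44/5 = 8.8 Hz.
|f − 799.0| = 8.8, so the sitar string was at either 790.2 Hz or 807.8 Hz.
Higher tension means higher frequency; the adjustment raises the sitar string's frequency.
The beat rate rose, so the adjustment moved the sitar string further from 799.0 Hz — it was already above the reference.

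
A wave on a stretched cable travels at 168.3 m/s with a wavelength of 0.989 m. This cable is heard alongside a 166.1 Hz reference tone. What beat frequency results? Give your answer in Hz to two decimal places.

Source frequency f = v/λ = 168.3/0.989 = 170.1719 Hz.
f_beat = |170.1719 − 166.1| = 4.07 Hz.

4.07 Hz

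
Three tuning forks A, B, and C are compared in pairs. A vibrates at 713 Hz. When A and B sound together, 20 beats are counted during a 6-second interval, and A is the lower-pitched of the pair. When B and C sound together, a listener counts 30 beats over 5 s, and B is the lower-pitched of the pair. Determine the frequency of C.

722.3333 Hz

A–B: Beat frequency = 20/6 = 3.3333 Hz.
B is above A, so f_B = 713 + 3.3333 = 716.3333 Hz.
B–C: Beat frequency = 30/5 = 6 Hz.
C is above B, so f_C = 716.3333 + 6 = 722.3333 Hz.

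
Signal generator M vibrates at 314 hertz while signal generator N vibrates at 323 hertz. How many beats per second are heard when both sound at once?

f_beat = |f₁ − f₂|.
|314 − 323| = 9 Hz.

9 Hz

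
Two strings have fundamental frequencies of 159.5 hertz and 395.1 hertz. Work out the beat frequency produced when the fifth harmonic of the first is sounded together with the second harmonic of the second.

7.3 Hz

Fifth harmonic of the first: 5·159.5 = 797.5 Hz.
Second harmonic of the second: 2·395.1 = 790.2 Hz.
f_beat = |797.5 − 790.2| = 7.3 Hz.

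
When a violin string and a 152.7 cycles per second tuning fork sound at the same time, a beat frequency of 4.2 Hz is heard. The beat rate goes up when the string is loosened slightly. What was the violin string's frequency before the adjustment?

|f − 152.7| = 4.2, so the violin string was at either 148.5 Hz or 156.9 Hz.
Reducing tension lowers a string's frequency; the adjustment lowers the violin string's frequency.
The beat rate rose, so the adjustment moved the violin string further from 152.7 Hz — it was already below the reference.

148.5 Hz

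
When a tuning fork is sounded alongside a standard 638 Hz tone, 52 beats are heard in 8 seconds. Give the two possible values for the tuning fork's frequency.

631.5 Hz or 644.5 Hz

Beat frequency = 52/8 = 6.5 Hz.
|f − 638| = 6.5, so f = 638 ± 6.5.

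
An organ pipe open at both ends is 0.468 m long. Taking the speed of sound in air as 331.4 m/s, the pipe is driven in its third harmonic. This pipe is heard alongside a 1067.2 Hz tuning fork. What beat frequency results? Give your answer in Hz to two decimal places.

5.02 Hz

Open pipe: f_n = n·v/(2L) = 3·331.4/(2·0.468) = 1062.1795 Hz.
f_beat = |1062.1795 − 1067.2| = 5.02 Hz.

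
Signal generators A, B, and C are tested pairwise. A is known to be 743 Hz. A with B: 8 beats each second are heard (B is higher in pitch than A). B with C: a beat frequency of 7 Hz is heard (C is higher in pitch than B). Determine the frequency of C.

B is above A, so f_B = 743 + 8 = 751 Hz.
C is above B, so f_C = 751 + 7 = 758 Hz.

758 Hz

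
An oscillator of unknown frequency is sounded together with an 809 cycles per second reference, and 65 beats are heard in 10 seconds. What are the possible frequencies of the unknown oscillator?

802.5 Hz or 815.5 Hz

Beat frequency = 65/10 = 6.5 Hz.
|f − 809| = 6.5, so f = 809 ± 6.5.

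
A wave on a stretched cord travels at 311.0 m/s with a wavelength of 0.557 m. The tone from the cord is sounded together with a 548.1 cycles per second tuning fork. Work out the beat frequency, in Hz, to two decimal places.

10.25 Hz

Source frequency f = v/λ = 311.0/0.557 = 558.3483 Hz.
f_beat = |558.3483 − 548.1| = 10.25 Hz.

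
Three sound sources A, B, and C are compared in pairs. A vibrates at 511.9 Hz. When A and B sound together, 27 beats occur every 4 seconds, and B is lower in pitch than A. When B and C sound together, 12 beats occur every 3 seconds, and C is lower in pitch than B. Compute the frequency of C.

A–B: Beat frequency = 27/4 = 6.75 Hz.
B is below A, so f_B = 511.9 − 6.75 = 505.15 Hz.
B–C: Beat frequency = 12/3 = 4 Hz.
C is below B, so f_C = 505.15 − 4 = 501.15 Hz.

501.15 Hz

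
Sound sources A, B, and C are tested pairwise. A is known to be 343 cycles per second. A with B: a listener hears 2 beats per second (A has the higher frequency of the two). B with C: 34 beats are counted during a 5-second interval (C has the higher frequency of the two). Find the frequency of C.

B is below A, so f_B = 343 − 2 = 341 Hz.
B–C: Beat frequency = 34/5 = 6.8 Hz.
C is above B, so f_C = 341 + 6.8 = 347.8 Hz.

347.8 Hz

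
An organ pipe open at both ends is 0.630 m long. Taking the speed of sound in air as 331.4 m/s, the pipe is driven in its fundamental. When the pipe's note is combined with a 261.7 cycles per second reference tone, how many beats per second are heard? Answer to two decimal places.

1.32 Hz

Open pipe: f_n = n·v/(2L) = 1·331.4/(2·0.630) = 263.0159 Hz.
f_beat = |263.0159 − 261.7| = 1.32 Hz.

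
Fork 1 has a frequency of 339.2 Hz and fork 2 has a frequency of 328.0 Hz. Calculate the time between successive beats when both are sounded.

f_beat = |339.2 − 328.0| = 11.2 Hz.
Beat period T = 1 / f_beat = 1 / 11.2 s.

0.089 s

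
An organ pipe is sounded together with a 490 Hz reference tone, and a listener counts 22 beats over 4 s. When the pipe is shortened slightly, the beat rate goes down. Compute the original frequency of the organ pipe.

Beat frequency = 22/4 = 5.5 Hz.
|f − 490| = 5.5, so the organ pipe was at either 484.5 Hz or 495.5 Hz.
A shorter pipe has a higher fundamental; the adjustment raises the organ pipe's frequency.
The beat rate fell, so the adjustment moved the organ pipe toward 490 Hz — it must have started below the reference.

484.5 Hz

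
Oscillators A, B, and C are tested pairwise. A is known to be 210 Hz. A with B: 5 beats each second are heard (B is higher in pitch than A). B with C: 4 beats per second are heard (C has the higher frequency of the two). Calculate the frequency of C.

219 Hz

B is above A, so f_B = 210 + 5 = 215 Hz.
C is above B, so f_C = 215 + 4 = 219 Hz.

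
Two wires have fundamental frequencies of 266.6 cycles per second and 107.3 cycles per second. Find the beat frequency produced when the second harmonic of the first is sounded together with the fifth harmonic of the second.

3.3 Hz

Second harmonic of the first: 2·266.6 = 533.2 Hz.
Fifth harmonic of the second: 5·107.3 = 536.5 Hz.
f_beat = |533.2 − 536.5| = 3.3 Hz.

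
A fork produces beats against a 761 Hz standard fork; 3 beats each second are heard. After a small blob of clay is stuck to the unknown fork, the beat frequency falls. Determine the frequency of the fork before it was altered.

764 Hz

|f − 761| = 3, so the fork was at either 758 Hz or 764 Hz.
Adding mass to a fork lowers its frequency; the adjustment lowers the fork's frequency.
The beat rate fell, so the adjustment moved the fork toward 761 Hz — it must have started above the reference.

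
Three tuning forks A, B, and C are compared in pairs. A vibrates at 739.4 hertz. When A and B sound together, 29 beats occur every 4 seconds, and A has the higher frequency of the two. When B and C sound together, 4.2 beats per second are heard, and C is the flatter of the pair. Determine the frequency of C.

A–B: Beat frequency = 29/4 = 7.25 Hz.
B is below A, so f_B = 739.4 − 7.25 = 732.15 Hz.
C is below B, so f_C = 732.15 − 4.2 = 727.95 Hz.

727.95 Hz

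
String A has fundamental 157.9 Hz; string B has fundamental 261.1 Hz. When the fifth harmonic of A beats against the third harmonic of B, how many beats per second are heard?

Fifth harmonic of the first: 5·157.9 = 789.5 Hz.
Third harmonic of the second: 3·261.1 = 783.3 Hz.
f_beat = |789.5 − 783.3| = 6.2 Hz.

6.2 Hz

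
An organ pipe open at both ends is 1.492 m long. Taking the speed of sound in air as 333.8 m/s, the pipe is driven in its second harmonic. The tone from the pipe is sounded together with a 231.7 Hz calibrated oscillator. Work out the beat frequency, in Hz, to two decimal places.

7.97 Hz

Open pipe: f_n = n·v/(2L) = 2·333.8/(2·1.492) = 223.7265 Hz.
f_beat = |223.7265 − 231.7| = 7.97 Hz.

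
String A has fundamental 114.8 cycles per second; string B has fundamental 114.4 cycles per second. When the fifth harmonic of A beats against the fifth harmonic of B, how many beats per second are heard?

2.0 Hz

Fifth harmonic of the first: 5·114.8 = 574.0 Hz.
Fifth harmonic of the second: 5·114.4 = 572.0 Hz.
f_beat = |574.0 − 572.0| = 2.0 Hz.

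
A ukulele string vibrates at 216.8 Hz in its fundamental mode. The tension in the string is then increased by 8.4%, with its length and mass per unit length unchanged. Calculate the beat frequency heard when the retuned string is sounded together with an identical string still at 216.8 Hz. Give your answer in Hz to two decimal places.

8.92 Hz

For a string, f ∝ √T, so the new frequency is 216.8·√1.084 = 225.7220 Hz.
f_beat = |225.7220 − 216.8| = 8.92 Hz.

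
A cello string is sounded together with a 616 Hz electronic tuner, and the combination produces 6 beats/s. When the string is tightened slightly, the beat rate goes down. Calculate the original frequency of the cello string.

|f − 616| = 6, so the cello string was at either 610 Hz or 622 Hz.
Increasing tension raises a string's frequency; the adjustment raises the cello string's frequency.
The beat rate fell, so the adjustment moved the cello string toward 616 Hz — it must have started below the reference.

610 Hz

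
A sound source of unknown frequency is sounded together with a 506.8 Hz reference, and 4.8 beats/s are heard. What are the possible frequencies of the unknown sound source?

|f − 506.8| = 4.8, so f = 506.8 ± 4.8.

502 Hz or 511.6 Hz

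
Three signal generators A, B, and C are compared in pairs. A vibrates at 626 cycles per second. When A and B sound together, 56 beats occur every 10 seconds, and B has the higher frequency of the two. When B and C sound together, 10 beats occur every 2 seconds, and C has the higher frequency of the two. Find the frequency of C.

636.6 Hz

A–B: Beat frequency = 56/10 = 5.6 Hz.
B is above A, so f_B = 626 + 5.6 = 631.6 Hz.
B–C: Beat frequency = 10/2 = 5 Hz.
C is above B, so f_C = 631.6 + 5 = 636.6 Hz.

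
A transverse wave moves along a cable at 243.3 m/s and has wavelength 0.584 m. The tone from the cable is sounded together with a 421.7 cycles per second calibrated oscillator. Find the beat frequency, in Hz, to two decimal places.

5.09 Hz

Source frequency f = v/λ = 243.3/0.584 = 416.6096 Hz.
f_beat = |416.6096 − 421.7| = 5.09 Hz.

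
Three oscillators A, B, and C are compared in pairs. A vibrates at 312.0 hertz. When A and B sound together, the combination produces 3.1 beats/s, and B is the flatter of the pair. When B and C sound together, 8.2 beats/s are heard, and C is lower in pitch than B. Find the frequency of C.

B is below A, so f_B = 312.0 − 3.1 = 308.9 Hz.
C is below B, so f_C = 308.9 − 8.2 = 300.7 Hz.

300.7 Hz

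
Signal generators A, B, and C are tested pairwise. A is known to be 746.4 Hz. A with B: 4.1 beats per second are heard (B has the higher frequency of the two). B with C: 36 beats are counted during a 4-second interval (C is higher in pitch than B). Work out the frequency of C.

759.5 Hz

B is above A, so f_B = 746.4 + 4.1 = 750.5 Hz.
B–C: Beat frequency = 36/4 = 9 Hz.
C is above B, so f_C = 750.5 + 9 = 759.5 Hz.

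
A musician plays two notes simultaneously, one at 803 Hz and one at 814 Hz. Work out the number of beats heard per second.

The beat frequency equals the magnitude of the frequency difference.
|803 − 814| = 11 Hz.

11 Hz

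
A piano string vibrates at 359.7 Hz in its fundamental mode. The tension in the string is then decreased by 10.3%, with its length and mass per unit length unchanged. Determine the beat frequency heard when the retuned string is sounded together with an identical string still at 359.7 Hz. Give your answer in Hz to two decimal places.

19.03 Hz

For a string, f ∝ √T, so the new frequency is 359.7·√0.897 = 340.6722 Hz.
f_beat = |340.6722 − 359.7| = 19.03 Hz.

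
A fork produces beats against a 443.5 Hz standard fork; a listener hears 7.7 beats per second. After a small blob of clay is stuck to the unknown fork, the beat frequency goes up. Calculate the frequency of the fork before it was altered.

435.8 Hz

|f − 443.5| = 7.7, so the fork was at either 435.8 Hz or 451.2 Hz.
Adding mass to a fork lowers its frequency; the adjustment lowers the fork's frequency.
The beat rate rose, so the adjustment moved the fork further from 443.5 Hz — it was already below the reference.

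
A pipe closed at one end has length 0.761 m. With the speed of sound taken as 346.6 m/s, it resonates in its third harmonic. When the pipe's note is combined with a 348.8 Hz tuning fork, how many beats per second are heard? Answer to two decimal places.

7.21 Hz

Closed pipe (odd harmonics): f_n = n·v/(4L) = 3·346.6/(4·0.761) = 341.5900 Hz.
f_beat = |341.5900 − 348.8| = 7.21 Hz.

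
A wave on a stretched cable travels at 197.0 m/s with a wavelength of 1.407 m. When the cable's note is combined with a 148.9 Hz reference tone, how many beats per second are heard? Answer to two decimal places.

8.89 Hz

Source frequency f = v/λ = 197.0/1.407 = 140.0142 Hz.
f_beat = |140.0142 − 148.9| = 8.89 Hz.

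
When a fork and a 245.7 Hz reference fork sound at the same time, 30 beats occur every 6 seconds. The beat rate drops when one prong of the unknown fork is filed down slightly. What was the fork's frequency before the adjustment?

240.7 Hz

Beat frequency = 30/6 = 5 Hz.
|f − 245.7| = 5, so the fork was at either 240.7 Hz or 250.7 Hz.
Filing a prong removes mass and raises the fork's frequency; the adjustment raises the fork's frequency.
The beat rate fell, so the adjustment moved the fork toward 245.7 Hz — it must have started below the reference.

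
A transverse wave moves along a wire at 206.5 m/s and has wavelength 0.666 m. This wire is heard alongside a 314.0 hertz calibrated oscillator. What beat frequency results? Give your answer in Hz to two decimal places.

Source frequency f = v/λ = 206.5/0.666 = 310.0601 Hz.
f_beat = |310.0601 − 314.0| = 3.94 Hz.

3.94 Hz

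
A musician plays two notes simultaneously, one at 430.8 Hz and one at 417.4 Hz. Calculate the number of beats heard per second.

The beat frequency equals the magnitude of the frequency difference.
|430.8 − 417.4| = 13.4 Hz.

13.4 Hz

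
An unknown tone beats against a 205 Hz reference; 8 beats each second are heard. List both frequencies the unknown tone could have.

197 Hz or 213 Hz

|f − 205| = 8, so f = 205 ± 8.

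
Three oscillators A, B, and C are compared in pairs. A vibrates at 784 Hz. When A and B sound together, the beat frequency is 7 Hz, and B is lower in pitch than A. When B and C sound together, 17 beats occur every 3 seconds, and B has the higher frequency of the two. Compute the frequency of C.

771.3333 Hz

B is below A, so f_B = 784 − 7 = 777 Hz.
B–C: Beat frequency = 17/3 = 5.6667 Hz.
C is below B, so f_C = 777 − 5.6667 = 771.3333 Hz.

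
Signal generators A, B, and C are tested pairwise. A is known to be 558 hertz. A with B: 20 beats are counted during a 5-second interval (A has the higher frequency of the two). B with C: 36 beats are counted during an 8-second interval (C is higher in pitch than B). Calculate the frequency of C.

A–B: Beat frequency = 20/5 = 4 Hz.
B is below A, so f_B = 558 − 4 = 554 Hz.
B–C: Beat frequency = 36/8 = 4.5 Hz.
C is above B, so f_C = 554 + 4.5 = 558.5 Hz.

558.5 Hz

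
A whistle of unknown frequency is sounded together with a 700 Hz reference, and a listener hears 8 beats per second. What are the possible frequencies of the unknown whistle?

692 Hz or 708 Hz

|f − 700| = 8, so f = 700 ± 8.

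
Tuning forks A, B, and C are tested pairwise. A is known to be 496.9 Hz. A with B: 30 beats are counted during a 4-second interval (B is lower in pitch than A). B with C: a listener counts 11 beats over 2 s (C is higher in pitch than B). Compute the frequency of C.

A–B: Beat frequency = 30/4 = 7.5 Hz.
B is below A, so f_B = 496.9 − 7.5 = 489.4 Hz.
B–C: Beat frequency = 11/2 = 5.5 Hz.
C is above B, so f_C = 489.4 + 5.5 = 494.9 Hz.

494.9 Hz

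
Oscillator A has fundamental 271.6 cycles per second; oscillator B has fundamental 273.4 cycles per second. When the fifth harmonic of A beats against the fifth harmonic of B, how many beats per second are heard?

9.0 Hz

Fifth harmonic of the first: 5·271.6 = 1358.0 Hz.
Fifth harmonic of the second: 5·273.4 = 1367.0 Hz.
f_beat = |1358.0 − 1367.0| = 9.0 Hz.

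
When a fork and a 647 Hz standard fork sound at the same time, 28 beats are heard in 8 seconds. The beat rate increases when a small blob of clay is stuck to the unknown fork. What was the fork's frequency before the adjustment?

Beat frequency = 28/8 = 3.5 Hz.
|f − 647| = 3.5, so the fork was at either 643.5 Hz or 650.5 Hz.
Adding mass to a fork lowers its frequency; the adjustment lowers the fork's frequency.
The beat rate rose, so the adjustment moved the fork further from 647 Hz — it was already below the reference.

643.5 Hz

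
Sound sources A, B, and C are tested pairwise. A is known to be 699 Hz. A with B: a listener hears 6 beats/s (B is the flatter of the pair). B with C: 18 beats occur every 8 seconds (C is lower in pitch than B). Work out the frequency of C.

690.75 Hz

B is below A, so f_B = 699 − 6 = 693 Hz.
B–C: Beat frequency = 18/8 = 2.25 Hz.
C is below B, so f_C = 693 − 2.25 = 690.75 Hz.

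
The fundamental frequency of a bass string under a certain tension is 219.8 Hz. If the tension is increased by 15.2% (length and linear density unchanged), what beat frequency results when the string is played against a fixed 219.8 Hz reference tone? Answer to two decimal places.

For a string, f ∝ √T, so the new frequency is 219.8·√1.152 = 235.9141 Hz.
f_beat = |235.9141 − 219.8| = 16.11 Hz.

16.11 Hz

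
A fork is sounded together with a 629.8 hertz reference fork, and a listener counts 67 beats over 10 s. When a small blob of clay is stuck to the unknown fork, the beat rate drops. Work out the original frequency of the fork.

636.5 Hz

Beat frequency = 67/10 = 6.7 Hz.
|f − 629.8| = 6.7, so the fork was at either 623.1 Hz or 636.5 Hz.
Adding mass to a fork lowers its frequency; the adjustment lowers the fork's frequency.
The beat rate fell, so the adjustment moved the fork toward 629.8 Hz — it must have started above the reference.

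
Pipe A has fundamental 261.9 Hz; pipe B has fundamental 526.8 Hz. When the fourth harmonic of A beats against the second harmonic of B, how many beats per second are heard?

Fourth harmonic of the first: 4·261.9 = 1047.6 Hz.
Second harmonic of the second: 2·526.8 = 1053.6 Hz.
f_beat = |1047.6 − 1053.6| = 6.0 Hz.

6.0 Hz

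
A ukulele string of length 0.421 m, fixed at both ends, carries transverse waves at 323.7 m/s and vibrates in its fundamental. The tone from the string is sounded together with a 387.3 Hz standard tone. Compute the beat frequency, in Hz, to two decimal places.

For a string fixed at both ends, f_n = n·v/(2L) = 1·323.7/(2·0.421) = 384.4418 Hz.
f_beat = |384.4418 − 387.3| = 2.86 Hz.

2.86 Hz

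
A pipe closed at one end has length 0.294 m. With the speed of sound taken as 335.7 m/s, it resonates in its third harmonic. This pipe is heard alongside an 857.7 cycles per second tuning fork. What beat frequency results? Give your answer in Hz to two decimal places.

1.32 Hz

Closed pipe (odd harmonics): f_n = n·v/(4L) = 3·335.7/(4·0.294) = 856.3776 Hz.
f_beat = |856.3776 − 857.7| = 1.32 Hz.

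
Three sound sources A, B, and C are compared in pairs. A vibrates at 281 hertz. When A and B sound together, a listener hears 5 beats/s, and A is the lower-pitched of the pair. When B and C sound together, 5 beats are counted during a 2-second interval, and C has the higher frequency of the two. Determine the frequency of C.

288.5 Hz

B is above A, so f_B = 281 + 5 = 286 Hz.
B–C: Beat frequency = 5/2 = 2.5 Hz.
C is above B, so f_C = 286 + 2.5 = 288.5 Hz.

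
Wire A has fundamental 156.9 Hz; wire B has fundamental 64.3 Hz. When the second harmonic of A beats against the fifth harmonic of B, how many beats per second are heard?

7.7 Hz

Second harmonic of the first: 2·156.9 = 313.8 Hz.
Fifth harmonic of the second: 5·64.3 = 321.5 Hz.
f_beat = |313.8 − 321.5| = 7.7 Hz.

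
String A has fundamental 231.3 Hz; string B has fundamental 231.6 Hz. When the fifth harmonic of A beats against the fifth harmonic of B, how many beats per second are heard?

1.5 Hz

Fifth harmonic of the first: 5·231.3 = 1156.5 Hz.
Fifth harmonic of the second: 5·231.6 = 1158.0 Hz.
f_beat = |1156.5 − 1158.0| = 1.5 Hz.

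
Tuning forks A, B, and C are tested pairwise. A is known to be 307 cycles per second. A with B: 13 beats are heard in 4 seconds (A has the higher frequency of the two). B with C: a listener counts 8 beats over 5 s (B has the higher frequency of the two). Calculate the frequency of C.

A–B: Beat frequency = 13/4 = 3.25 Hz.
B is below A, so f_B = 307 − 3.25 = 303.75 Hz.
B–C: Beat frequency = 8/5 = 1.6 Hz.
C is below B, so f_C = 303.75 − 1.6 = 302.15 Hz.

302.15 Hz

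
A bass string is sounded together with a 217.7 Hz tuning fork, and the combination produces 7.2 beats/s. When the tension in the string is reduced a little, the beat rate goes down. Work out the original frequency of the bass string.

|f − 217.7| = 7.2, so the bass string was at either 210.5 Hz or 224.9 Hz.
Lower tension means lower frequency; the adjustment lowers the bass string's frequency.
The beat rate fell, so the adjustment moved the bass string toward 217.7 Hz — it must have started above the reference.

224.9 Hz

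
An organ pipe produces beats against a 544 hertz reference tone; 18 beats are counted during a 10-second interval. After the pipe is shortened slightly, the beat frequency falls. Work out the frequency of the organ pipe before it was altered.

Beat frequency = 18/10 = 1.8 Hz.
|f − 544| = 1.8, so the organ pipe was at either 542.2 Hz or 545.8 Hz.
A shorter pipe has a higher fundamental; the adjustment raises the organ pipe's frequency.
The beat rate fell, so the adjustment moved the organ pipe toward 544 Hz — it must have started below the reference.

542.2 Hz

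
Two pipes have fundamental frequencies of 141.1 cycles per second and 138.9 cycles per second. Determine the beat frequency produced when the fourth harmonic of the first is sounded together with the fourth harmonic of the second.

8.8 Hz

Fourth harmonic of the first: 4·141.1 = 564.4 Hz.
Fourth harmonic of the second: 4·138.9 = 555.6 Hz.
f_beat = |564.4 − 555.6| = 8.8 Hz.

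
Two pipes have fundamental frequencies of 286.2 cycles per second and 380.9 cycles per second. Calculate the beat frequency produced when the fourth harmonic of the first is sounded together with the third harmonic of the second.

Fourth harmonic of the first: 4·286.2 = 1144.8 Hz.
Third harmonic of the second: 3·380.9 = 1142.7 Hz.
f_beat = |1144.8 − 1142.7| = 2.1 Hz.

2.1 Hz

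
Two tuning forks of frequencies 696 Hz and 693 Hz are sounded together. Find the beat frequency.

3 Hz

The beat frequency equals the magnitude of the frequency difference.
|696 − 693| = 3 Hz.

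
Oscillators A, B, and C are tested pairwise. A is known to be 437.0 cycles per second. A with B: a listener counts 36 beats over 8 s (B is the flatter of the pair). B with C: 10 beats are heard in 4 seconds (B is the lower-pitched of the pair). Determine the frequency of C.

435 Hz

A–B: Beat frequency = 36/8 = 4.5 Hz.
B is below A, so f_B = 437.0 − 4.5 = 432.5 Hz.
B–C: Beat frequency = 10/4 = 2.5 Hz.
C is above B, so f_C = 432.5 + 2.5 = 435 Hz.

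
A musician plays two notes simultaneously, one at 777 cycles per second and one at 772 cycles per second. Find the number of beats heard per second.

Beats arise from superposition of two nearby frequencies; the beat rate is |f₁ − f₂|.
|777 − 772| = 5 Hz.

5 Hz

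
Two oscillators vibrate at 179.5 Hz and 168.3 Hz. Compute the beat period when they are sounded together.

f_beat = |179.5 − 168.3| = 11.2 Hz.
Beat period T = 1 / f_beat = 1 / 11.2 s.

0.089 s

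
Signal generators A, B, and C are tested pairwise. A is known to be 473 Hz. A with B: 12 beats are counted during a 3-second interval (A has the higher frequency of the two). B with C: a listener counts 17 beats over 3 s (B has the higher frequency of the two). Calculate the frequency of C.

A–B: Beat frequency = 12/3 = 4 Hz.
B is below A, so f_B = 473 − 4 = 469 Hz.
B–C: Beat frequency = 17/3 = 5.6667 Hz.
C is below B, so f_C = 469 − 5.6667 = 463.3333 Hz.

463.3333 Hz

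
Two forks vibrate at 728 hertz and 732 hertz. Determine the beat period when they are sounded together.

0.250 s

f_beat = |728 − 732| = 4 Hz.
Beat period T = 1 / f_beat = 1 / 4 s.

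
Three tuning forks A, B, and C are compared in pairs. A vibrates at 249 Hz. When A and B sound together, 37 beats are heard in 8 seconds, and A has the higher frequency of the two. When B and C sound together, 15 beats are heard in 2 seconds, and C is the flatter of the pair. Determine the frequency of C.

A–B: Beat frequency = 37/8 = 4.625 Hz.
B is below A, so f_B = 249 − 4.625 = 244.375 Hz.
B–C: Beat frequency = 15/2 = 7.5 Hz.
C is below B, so f_C = 244.375 − 7.5 = 236.875 Hz.

236.875 Hz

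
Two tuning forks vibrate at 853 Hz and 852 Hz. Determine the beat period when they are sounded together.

f_beat = |853 − 852| = 1 Hz.
Beat period T = 1 / f_beat = 1 / 1 s.

1.000 s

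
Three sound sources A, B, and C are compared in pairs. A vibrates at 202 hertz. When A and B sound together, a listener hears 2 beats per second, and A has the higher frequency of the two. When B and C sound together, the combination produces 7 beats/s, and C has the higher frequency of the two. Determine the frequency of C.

207 Hz

B is below A, so f_B = 202 − 2 = 200 Hz.
C is above B, so f_C = 200 + 7 = 207 Hz.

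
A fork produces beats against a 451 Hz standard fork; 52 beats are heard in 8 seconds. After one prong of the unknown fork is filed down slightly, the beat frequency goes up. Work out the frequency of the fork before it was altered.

457.5 Hz

Beat frequency = 52/8 = 6.5 Hz.
|f − 451| = 6.5, so the fork was at either 444.5 Hz or 457.5 Hz.
Filing a prong removes mass and raises the fork's frequency; the adjustment raises the fork's frequency.
The beat rate rose, so the adjustment moved the fork further from 451 Hz — it was already above the reference.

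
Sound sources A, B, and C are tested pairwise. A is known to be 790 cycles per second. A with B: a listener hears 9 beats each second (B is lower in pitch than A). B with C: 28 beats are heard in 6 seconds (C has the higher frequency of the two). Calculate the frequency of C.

B is below A, so f_B = 790 − 9 = 781 Hz.
B–C: Beat frequency = 28/6 = 4.6667 Hz.
C is above B, so f_C = 781 + 4.6667 = 785.6667 Hz.

785.6667 Hz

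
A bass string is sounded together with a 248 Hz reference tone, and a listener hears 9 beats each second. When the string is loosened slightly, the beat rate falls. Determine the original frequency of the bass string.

|f − 248| = 9, so the bass string was at either 239 Hz or 257 Hz.
Reducing tension lowers a string's frequency; the adjustment lowers the bass string's frequency.
The beat rate fell, so the adjustment moved the bass string toward 248 Hz — it must have started above the reference.

257 Hz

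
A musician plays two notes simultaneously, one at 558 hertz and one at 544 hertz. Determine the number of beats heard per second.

Beats arise from superposition of two nearby frequencies; the beat rate is |f₁ − f₂|.
|558 − 544| = 14 Hz.

14 Hz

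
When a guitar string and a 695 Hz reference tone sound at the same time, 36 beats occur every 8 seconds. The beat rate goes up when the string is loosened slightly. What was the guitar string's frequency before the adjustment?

690.5 Hz

Beat frequency = 36/8 = 4.5 Hz.
|f − 695| = 4.5, so the guitar string was at either 690.5 Hz or 699.5 Hz.
Reducing tension lowers a string's frequency; the adjustment lowers the guitar string's frequency.
The beat rate rose, so the adjustment moved the guitar string further from 695 Hz — it was already below the reference.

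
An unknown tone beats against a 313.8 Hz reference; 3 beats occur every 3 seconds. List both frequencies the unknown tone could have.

Beat frequency = 3/3 = 1 Hz.
|f − 313.8| = 1, so f = 313.8 ± 1.

312.8 Hz or 314.8 Hz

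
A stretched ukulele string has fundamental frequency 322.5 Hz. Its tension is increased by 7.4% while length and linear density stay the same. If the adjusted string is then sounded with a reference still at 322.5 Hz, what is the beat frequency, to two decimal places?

For a string, f ∝ √T, so the new frequency is 322.5·√1.074 = 334.2196 Hz.
f_beat = |334.2196 − 322.5| = 11.72 Hz.

11.72 Hz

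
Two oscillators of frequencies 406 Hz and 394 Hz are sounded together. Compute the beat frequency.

f_beat = |f₁ − f₂|.
|406 − 394| = 12 Hz.

12 Hz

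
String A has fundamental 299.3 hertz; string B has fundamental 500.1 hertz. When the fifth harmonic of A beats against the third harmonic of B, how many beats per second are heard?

3.8 Hz

Fifth harmonic of the first: 5·299.3 = 1496.5 Hz.
Third harmonic of the second: 3·500.1 = 1500.3 Hz.
f_beat = |1496.5 − 1500.3| = 3.8 Hz.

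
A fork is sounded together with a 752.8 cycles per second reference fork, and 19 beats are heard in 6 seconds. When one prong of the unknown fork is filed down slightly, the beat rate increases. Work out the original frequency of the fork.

755.9667 Hz

Beat frequency = 19/6 = 3.1667 Hz.
|f − 752.8| = 3.1667, so the fork was at either 749.6333 Hz or 755.9667 Hz.
Filing a prong removes mass and raises the fork's frequency; the adjustment raises the fork's frequency.
The beat rate rose, so the adjustment moved the fork further from 752.8 Hz — it was already above the reference.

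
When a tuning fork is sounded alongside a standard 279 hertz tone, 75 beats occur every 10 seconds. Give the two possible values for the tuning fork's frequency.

271.5 Hz or 286.5 Hz

Beat frequency = 75/10 = 7.5 Hz.
|f − 279| = 7.5, so f = 279 ± 7.5.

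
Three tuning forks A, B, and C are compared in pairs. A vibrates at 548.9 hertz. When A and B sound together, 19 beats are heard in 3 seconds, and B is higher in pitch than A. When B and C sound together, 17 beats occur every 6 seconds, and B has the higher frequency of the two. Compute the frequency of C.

552.4 Hz

A–B: Beat frequency = 19/3 = 6.3333 Hz.
B is above A, so f_B = 548.9 + 6.3333 = 555.2333 Hz.
B–C: Beat frequency = 17/6 = 2.8333 Hz.
C is below B, so f_C = 555.2333 − 2.8333 = 552.4 Hz.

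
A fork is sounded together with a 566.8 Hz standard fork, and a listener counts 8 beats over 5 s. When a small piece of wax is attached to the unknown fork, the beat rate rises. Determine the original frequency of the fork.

Beat frequency = 8/5 = 1.6 Hz.
|f − 566.8| = 1.6, so the fork was at either 565.2 Hz or 568.4 Hz.
Loading a fork with wax lowers its frequency; the adjustment lowers the fork's frequency.
The beat rate rose, so the adjustment moved the fork further from 566.8 Hz — it was already below the reference.

565.2 Hz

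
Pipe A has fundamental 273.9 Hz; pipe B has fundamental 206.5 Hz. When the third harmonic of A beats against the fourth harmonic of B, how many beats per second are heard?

Third harmonic of the first: 3·273.9 = 821.7 Hz.
Fourth harmonic of the second: 4·206.5 = 826.0 Hz.
f_beat = |821.7 − 826.0| = 4.3 Hz.

4.3 Hz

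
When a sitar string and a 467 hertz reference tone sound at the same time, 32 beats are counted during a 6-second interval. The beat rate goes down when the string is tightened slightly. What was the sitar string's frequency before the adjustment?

461.6667 Hz

Beat frequency = 32/6 = 5.3333 Hz.
|f − 467| = 5.3333, so the sitar string was at either 461.6667 Hz or 472.3333 Hz.
Increasing tension raises a string's frequency; the adjustment raises the sitar string's frequency.
The beat rate fell, so the adjustment moved the sitar string toward 467 Hz — it must have started below the reference.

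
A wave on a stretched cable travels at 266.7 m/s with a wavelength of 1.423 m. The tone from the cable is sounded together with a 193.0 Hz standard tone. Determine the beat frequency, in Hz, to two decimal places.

Source frequency f = v/λ = 266.7/1.423 = 187.4209 Hz.
f_beat = |187.4209 − 193.0| = 5.58 Hz.

5.58 Hz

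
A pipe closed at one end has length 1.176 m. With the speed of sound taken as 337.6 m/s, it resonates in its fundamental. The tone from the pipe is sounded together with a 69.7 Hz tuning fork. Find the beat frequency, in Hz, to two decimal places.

Closed pipe (odd harmonics): f_n = n·v/(4L) = 1·337.6/(4·1.176) = 71.7687 Hz.
f_beat = |71.7687 − 69.7| = 2.07 Hz.

2.07 Hz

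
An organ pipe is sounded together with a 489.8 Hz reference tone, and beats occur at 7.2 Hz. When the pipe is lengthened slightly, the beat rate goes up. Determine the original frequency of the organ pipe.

|f − 489.8| = 7.2, so the organ pipe was at either 482.6 Hz or 497 Hz.
A longer pipe has a lower fundamental; the adjustment lowers the organ pipe's frequency.
The beat rate rose, so the adjustment moved the organ pipe further from 489.8 Hz — it was already below the reference.

482.6 Hz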